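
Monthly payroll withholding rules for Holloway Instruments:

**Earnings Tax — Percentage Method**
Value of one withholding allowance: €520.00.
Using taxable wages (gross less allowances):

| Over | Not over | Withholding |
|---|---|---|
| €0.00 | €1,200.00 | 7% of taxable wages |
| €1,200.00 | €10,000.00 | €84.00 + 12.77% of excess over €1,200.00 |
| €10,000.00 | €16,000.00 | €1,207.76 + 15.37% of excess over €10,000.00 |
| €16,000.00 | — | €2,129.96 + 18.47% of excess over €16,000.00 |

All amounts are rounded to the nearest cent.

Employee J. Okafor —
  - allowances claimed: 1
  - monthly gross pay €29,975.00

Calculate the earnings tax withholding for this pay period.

Earnings Tax: taxable = €29,975.00 − 1×€520.00 = €29,455.00
  €2,129.96 + 18.47% × (€29,455.00 − €16,000.00) = €2,129.96 + 18.47% × €13,455.00 = €4,615.10

€4,615.10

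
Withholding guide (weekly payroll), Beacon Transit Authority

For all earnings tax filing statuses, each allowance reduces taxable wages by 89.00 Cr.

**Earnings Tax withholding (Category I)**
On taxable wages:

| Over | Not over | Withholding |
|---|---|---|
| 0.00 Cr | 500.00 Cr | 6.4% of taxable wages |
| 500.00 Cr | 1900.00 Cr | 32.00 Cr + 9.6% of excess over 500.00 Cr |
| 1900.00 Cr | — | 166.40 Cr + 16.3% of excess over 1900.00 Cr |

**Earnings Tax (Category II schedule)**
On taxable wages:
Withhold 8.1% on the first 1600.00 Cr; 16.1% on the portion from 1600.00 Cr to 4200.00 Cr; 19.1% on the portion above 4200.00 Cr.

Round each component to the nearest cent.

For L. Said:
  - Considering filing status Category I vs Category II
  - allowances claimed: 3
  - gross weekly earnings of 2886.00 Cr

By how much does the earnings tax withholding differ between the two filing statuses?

10.06 Cr

Earnings Tax (Category I): taxable = 2886.00 Cr − 3×89.00 Cr = 2619.00 Cr
  166.40 Cr + 16.3% × (2619.00 Cr − 1900.00 Cr) = 166.40 Cr + 16.3% × 719.00 Cr = 283.60 Cr
Earnings Tax (Category II): taxable = 2886.00 Cr − 3×89.00 Cr = 2619.00 Cr
  129.60 Cr + 16.1% × (2619.00 Cr − 1600.00 Cr) = 129.60 Cr + 16.1% × 1019.00 Cr = 293.66 Cr
Difference: |283.60 Cr − 293.66 Cr| = 10.06 Cr (higher under Category II)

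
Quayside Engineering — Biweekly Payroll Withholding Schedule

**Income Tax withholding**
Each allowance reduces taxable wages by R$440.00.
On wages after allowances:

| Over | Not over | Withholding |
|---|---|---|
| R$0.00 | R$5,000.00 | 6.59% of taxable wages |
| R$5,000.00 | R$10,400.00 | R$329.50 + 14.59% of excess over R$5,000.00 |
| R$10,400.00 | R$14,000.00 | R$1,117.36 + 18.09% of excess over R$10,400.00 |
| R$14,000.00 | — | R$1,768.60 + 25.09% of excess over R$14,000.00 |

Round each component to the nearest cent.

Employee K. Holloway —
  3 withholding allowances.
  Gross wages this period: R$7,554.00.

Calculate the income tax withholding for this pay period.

Income Tax: taxable = R$7,554.00 − 3×R$440.00 = R$6,234.00
  R$329.50 + 14.59% × (R$6,234.00 − R$5,000.00) = R$329.50 + 14.59% × R$1,234.00 = R$509.54

R$509.54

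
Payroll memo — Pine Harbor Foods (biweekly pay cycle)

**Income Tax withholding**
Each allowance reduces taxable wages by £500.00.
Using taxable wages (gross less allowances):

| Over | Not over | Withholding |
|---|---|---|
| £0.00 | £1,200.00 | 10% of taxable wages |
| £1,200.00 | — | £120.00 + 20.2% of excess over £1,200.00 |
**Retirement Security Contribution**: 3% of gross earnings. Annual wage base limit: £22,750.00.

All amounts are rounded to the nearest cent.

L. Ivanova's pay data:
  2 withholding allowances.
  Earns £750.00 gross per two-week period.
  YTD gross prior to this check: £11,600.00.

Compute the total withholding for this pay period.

£22.50

Income Tax: taxable = £750.00 − 2×£500.00 = £-250.00
  Taxable ≤ 0 → £0.00
Retirement Security Contribution: 3% × £750.00 = £22.50
Total: £0.00 + £22.50 = £22.50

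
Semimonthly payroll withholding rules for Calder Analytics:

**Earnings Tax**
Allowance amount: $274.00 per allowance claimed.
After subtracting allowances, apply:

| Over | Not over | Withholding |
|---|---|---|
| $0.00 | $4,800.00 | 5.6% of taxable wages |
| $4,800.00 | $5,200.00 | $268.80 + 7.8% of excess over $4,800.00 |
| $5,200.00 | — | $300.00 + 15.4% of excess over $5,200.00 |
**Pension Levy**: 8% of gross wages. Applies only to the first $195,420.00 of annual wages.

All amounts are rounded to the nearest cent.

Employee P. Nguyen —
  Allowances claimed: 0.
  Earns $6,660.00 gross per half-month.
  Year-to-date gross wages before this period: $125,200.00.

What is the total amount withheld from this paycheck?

Earnings Tax: taxable = $6,660.00
  $300.00 + 15.4% × ($6,660.00 − $5,200.00) = $300.00 + 15.4% × $1,460.00 = $524.84
Pension Levy: 8% × $6,660.00 = $532.80
Total: $524.84 + $532.80 = $1,057.64

$1,057.64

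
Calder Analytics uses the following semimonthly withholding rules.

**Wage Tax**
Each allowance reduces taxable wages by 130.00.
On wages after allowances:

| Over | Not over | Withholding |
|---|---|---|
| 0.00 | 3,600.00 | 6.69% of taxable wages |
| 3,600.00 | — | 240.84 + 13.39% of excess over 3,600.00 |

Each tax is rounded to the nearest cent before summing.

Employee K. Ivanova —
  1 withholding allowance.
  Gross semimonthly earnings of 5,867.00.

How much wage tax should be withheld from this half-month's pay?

Wage Tax: taxable = 5,867.00 − 1×130.00 = 5,737.00
  240.84 + 13.39% × (5,737.00 − 3,600.00) = 240.84 + 13.39% × 2,137.00 = 526.98

526.98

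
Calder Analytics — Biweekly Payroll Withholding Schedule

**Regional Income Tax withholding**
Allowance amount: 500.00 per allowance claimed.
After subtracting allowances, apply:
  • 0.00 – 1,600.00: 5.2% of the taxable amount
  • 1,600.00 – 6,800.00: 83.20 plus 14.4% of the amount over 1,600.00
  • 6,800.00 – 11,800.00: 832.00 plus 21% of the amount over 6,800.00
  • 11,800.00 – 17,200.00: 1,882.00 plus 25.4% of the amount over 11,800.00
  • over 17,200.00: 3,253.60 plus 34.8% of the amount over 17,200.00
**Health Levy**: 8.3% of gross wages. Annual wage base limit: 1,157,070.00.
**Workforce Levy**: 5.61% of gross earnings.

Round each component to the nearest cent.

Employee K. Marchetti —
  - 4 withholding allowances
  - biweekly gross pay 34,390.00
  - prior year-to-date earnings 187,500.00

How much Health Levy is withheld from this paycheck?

Health Levy: 8.3% × 34,390.00 = 2,854.37

2,854.37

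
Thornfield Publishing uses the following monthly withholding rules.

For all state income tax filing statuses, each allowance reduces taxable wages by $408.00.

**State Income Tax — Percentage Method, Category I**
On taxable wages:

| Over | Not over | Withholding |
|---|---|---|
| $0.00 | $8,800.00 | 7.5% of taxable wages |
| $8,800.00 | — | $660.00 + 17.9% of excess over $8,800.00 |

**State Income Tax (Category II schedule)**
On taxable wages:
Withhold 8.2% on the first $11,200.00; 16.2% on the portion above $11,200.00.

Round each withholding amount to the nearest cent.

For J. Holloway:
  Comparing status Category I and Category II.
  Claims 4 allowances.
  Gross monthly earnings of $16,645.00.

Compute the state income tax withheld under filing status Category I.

State Income Tax (Category I): taxable = $16,645.00 − 4×$408.00 = $15,013.00
  $660.00 + 17.9% × ($15,013.00 − $8,800.00) = $660.00 + 17.9% × $6,213.00 = $1,772.13

$1,772.13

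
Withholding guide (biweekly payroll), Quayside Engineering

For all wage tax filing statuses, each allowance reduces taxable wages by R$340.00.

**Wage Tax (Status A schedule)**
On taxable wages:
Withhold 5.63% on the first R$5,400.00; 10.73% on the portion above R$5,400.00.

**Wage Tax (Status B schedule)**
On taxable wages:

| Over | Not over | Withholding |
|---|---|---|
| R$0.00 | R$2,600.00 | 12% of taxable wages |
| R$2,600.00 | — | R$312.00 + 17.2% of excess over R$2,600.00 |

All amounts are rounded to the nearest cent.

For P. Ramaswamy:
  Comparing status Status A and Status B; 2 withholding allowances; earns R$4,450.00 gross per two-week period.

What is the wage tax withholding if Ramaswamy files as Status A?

R$212.25

Wage Tax (Status A): taxable = R$4,450.00 − 2×R$340.00 = R$3,770.00
  5.63% × R$3,770.00 = R$212.25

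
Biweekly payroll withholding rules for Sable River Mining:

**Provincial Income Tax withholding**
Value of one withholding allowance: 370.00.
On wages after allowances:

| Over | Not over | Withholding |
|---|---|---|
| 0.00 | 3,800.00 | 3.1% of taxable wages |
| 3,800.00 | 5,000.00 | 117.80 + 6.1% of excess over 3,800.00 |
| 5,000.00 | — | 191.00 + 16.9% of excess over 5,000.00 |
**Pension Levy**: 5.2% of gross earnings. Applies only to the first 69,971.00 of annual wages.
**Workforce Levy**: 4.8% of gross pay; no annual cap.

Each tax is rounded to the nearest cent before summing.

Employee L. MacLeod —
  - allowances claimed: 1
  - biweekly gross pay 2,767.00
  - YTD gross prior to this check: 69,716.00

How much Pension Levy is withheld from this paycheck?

13.26

Pension Levy: cap 69,971.00 − YTD 69,716.00 = 255.00 subject; 5.2% × 255.00 = 13.26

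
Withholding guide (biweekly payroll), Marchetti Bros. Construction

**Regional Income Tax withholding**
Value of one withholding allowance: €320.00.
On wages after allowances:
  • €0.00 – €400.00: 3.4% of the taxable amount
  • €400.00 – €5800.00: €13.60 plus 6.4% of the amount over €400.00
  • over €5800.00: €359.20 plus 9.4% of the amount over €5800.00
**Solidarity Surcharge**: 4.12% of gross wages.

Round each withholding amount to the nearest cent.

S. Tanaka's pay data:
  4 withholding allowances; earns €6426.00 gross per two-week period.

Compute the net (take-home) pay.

Regional Income Tax: taxable = €6426.00 − 4×€320.00 = €5146.00
  €13.60 + 6.4% × (€5146.00 − €400.00) = €13.60 + 6.4% × €4746.00 = €317.34
Solidarity Surcharge: 4.12% × €6426.00 = €264.75
Total withheld: €317.34 + €264.75 = €582.09
Net pay: €6426.00 − €582.09 = €5843.91

€5843.91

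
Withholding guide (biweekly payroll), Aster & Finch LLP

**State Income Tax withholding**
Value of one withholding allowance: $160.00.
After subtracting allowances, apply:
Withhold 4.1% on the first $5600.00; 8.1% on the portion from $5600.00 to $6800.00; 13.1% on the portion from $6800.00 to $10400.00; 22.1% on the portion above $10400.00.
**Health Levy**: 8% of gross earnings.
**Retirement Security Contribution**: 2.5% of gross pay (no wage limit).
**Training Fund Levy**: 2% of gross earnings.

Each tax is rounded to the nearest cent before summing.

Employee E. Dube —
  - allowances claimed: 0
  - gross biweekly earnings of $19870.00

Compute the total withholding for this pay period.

$5375.02

State Income Tax: taxable = $19870.00
  $798.40 + 22.1% × ($19870.00 − $10400.00) = $798.40 + 22.1% × $9470.00 = $2891.27
Health Levy: 8% × $19870.00 = $1589.60
Retirement Security Contribution: 2.5% × $19870.00 = $496.75
Training Fund Levy: 2% × $19870.00 = $397.40
Total: $2891.27 + $1589.60 + $496.75 + $397.40 = $5375.02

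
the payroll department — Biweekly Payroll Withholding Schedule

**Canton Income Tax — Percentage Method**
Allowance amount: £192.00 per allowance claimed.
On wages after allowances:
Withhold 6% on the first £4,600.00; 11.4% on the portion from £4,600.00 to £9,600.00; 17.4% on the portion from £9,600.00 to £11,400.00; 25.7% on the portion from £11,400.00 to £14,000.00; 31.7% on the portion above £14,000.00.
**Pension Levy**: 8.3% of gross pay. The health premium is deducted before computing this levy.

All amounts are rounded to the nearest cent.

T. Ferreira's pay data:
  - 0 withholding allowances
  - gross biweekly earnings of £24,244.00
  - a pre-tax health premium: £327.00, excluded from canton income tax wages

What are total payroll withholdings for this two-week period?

£6,956.20

Canton Income Tax: taxable = £24,244.00 − £327.00 = £23,917.00
  £1,827.40 + 31.7% × (£23,917.00 − £14,000.00) = £1,827.40 + 31.7% × £9,917.00 = £4,971.09
Pension Levy: 8.3% × £23,917.00 = £1,985.11
Total: £4,971.09 + £1,985.11 = £6,956.20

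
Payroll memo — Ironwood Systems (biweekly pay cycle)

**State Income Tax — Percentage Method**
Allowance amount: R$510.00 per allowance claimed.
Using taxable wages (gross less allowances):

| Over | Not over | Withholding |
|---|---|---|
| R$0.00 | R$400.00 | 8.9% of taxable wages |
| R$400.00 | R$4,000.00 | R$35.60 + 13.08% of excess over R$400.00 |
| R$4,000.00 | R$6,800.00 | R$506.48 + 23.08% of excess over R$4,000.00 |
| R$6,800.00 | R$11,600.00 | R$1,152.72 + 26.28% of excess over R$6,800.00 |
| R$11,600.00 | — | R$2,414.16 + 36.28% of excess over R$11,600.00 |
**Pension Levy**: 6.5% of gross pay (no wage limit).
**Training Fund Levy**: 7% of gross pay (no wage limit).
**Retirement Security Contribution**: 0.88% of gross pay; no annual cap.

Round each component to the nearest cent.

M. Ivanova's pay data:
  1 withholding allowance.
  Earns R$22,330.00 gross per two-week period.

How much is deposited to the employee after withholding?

State Income Tax: taxable = R$22,330.00 − 1×R$510.00 = R$21,820.00
  R$2,414.16 + 36.28% × (R$21,820.00 − R$11,600.00) = R$2,414.16 + 36.28% × R$10,220.00 = R$6,121.98
Pension Levy: 6.5% × R$22,330.00 = R$1,451.45
Training Fund Levy: 7% × R$22,330.00 = R$1,563.10
Retirement Security Contribution: 0.88% × R$22,330.00 = R$196.50
Total withheld: R$6,121.98 + R$1,451.45 + R$1,563.10 + R$196.50 = R$9,333.03
Net pay: R$22,330.00 − R$9,333.03 = R$12,996.97

R$12,996.97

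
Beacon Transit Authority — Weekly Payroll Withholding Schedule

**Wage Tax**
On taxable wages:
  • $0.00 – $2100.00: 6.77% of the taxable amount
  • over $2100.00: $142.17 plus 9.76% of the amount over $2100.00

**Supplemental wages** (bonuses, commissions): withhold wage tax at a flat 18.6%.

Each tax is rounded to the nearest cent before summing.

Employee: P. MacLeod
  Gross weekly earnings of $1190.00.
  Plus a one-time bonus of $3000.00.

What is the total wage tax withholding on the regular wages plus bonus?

Wage Tax: taxable = $1190.00
  6.77% × $1190.00 = $80.56
Supplemental (18.6% flat on bonus): 18.6% × $3000.00 = $558.00
Total wage tax: $80.56 + $558.00 = $638.56

$638.56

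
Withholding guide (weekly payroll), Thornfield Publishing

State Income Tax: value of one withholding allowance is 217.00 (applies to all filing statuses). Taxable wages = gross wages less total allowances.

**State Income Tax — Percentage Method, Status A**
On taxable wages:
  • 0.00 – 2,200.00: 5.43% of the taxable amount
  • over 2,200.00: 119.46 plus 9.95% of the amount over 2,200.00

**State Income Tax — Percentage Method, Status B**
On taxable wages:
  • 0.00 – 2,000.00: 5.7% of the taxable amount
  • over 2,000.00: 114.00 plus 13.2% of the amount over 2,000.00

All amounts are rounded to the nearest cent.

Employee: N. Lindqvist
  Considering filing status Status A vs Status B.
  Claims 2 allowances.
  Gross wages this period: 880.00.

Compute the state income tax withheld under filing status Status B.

State Income Tax (Status B): taxable = 880.00 − 2×217.00 = 446.00
  5.7% × 446.00 = 25.42

25.42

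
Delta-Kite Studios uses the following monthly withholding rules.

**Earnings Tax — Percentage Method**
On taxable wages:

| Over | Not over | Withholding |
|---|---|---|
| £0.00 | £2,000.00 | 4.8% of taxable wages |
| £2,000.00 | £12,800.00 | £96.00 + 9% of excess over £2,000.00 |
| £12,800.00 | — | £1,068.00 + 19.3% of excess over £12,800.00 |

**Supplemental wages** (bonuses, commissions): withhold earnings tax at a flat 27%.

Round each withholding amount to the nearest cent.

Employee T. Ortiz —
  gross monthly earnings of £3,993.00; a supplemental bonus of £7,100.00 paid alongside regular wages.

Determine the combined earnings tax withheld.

£2,192.37

Earnings Tax: taxable = £3,993.00
  £96.00 + 9% × (£3,993.00 − £2,000.00) = £96.00 + 9% × £1,993.00 = £275.37
Supplemental (27% flat on bonus): 27% × £7,100.00 = £1,917.00
Total earnings tax: £275.37 + £1,917.00 = £2,192.37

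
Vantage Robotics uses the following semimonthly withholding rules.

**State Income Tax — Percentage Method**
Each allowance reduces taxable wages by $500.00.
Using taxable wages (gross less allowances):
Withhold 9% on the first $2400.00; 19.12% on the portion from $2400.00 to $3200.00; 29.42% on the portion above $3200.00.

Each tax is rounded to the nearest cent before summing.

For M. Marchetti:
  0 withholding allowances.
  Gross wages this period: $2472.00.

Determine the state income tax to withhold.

$229.77

State Income Tax: taxable = $2472.00
  $216.00 + 19.12% × ($2472.00 − $2400.00) = $216.00 + 19.12% × $72.00 = $229.77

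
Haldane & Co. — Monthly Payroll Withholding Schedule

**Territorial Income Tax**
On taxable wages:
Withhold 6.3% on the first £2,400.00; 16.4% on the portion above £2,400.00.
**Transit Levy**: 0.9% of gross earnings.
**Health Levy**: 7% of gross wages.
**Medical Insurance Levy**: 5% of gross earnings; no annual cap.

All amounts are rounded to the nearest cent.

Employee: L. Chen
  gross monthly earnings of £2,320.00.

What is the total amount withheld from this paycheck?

£445.44

Territorial Income Tax: taxable = £2,320.00
  6.3% × £2,320.00 = £146.16
Transit Levy: 0.9% × £2,320.00 = £20.88
Health Levy: 7% × £2,320.00 = £162.40
Medical Insurance Levy: 5% × £2,320.00 = £116.00
Total: £146.16 + £20.88 + £162.40 + £116.00 = £445.44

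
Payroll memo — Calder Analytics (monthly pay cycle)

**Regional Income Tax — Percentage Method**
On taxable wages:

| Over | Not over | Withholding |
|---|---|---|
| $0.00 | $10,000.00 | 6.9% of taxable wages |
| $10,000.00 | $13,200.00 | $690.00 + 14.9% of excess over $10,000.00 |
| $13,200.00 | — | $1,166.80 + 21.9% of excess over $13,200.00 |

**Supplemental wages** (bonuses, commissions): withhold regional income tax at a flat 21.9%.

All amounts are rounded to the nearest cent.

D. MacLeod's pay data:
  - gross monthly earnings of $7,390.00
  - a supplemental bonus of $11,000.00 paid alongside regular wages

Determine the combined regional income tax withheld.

Regional Income Tax: taxable = $7,390.00
  6.9% × $7,390.00 = $509.91
Supplemental (21.9% flat on bonus): 21.9% × $11,000.00 = $2,409.00
Total regional income tax: $509.91 + $2,409.00 = $2,918.91

$2,918.91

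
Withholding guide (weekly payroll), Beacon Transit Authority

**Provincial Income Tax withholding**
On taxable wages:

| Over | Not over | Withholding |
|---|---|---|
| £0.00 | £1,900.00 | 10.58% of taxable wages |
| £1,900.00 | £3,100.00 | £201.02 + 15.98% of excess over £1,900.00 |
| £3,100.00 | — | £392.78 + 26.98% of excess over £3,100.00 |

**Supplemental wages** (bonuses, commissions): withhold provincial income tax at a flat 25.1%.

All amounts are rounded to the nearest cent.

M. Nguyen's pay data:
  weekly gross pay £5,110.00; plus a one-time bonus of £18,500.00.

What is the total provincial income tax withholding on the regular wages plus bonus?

Provincial Income Tax: taxable = £5,110.00
  £392.78 + 26.98% × (£5,110.00 − £3,100.00) = £392.78 + 26.98% × £2,010.00 = £935.08
Supplemental (25.1% flat on bonus): 25.1% × £18,500.00 = £4,643.50
Total provincial income tax: £935.08 + £4,643.50 = £5,578.58

£5,578.58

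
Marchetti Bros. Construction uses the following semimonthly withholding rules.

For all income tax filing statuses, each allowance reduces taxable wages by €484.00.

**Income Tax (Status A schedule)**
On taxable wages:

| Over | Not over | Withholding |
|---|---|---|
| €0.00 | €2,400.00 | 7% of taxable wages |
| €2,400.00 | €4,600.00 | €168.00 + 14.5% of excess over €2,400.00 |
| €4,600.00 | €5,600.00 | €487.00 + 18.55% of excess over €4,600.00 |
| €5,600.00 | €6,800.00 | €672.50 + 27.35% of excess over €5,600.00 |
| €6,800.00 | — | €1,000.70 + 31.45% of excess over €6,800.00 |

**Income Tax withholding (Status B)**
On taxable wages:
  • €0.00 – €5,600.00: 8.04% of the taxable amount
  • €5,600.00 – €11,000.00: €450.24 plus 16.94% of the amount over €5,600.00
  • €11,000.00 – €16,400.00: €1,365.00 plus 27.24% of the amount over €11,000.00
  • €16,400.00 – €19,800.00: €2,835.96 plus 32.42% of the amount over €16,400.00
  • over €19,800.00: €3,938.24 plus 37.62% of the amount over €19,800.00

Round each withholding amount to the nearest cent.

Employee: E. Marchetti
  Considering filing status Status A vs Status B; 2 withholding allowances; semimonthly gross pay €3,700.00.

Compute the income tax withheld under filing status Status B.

€219.65

Income Tax (Status B): taxable = €3,700.00 − 2×€484.00 = €2,732.00
  8.04% × €2,732.00 = €219.65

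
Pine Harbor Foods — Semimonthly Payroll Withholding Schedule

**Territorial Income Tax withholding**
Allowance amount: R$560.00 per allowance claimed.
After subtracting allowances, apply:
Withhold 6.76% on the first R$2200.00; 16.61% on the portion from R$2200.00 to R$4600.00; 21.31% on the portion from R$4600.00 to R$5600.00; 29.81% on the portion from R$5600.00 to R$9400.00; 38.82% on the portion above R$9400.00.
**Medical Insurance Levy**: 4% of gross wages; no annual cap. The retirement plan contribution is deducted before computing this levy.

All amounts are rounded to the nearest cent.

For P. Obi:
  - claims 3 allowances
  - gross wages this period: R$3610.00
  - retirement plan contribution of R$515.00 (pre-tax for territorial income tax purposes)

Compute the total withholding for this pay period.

R$219.45

Territorial Income Tax: taxable = R$3610.00 − R$515.00 − 3×R$560.00 = R$1415.00
  6.76% × R$1415.00 = R$95.65
Medical Insurance Levy: 4% × R$3095.00 = R$123.80
Total: R$95.65 + R$123.80 = R$219.45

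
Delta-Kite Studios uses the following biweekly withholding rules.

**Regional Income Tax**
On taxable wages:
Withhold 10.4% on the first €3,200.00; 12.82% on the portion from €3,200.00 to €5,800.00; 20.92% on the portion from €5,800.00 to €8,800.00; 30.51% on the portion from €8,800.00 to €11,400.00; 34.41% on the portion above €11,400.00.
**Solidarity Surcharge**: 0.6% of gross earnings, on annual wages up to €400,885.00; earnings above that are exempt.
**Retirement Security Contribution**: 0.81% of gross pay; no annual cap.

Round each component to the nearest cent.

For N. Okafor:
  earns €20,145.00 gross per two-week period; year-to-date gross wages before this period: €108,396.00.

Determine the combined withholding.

Regional Income Tax: taxable = €20,145.00
  €2,086.98 + 34.41% × (€20,145.00 − €11,400.00) = €2,086.98 + 34.41% × €8,745.00 = €5,096.13
Solidarity Surcharge: 0.6% × €20,145.00 = €120.87
Retirement Security Contribution: 0.81% × €20,145.00 = €163.17
Total: €5,096.13 + €120.87 + €163.17 = €5,380.17

€5,380.17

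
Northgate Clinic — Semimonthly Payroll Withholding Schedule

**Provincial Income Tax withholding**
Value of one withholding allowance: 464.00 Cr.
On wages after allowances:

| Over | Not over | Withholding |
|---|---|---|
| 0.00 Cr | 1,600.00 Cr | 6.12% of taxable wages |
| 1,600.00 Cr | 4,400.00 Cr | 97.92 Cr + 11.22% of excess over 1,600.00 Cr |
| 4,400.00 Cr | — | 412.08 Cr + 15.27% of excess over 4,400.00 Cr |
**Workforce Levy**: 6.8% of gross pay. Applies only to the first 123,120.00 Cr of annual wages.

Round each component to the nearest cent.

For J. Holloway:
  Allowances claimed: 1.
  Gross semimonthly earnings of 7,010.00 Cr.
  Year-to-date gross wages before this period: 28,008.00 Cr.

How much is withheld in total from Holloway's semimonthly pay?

1,216.45 Cr

Provincial Income Tax: taxable = 7,010.00 Cr − 1×464.00 Cr = 6,546.00 Cr
  412.08 Cr + 15.27% × (6,546.00 Cr − 4,400.00 Cr) = 412.08 Cr + 15.27% × 2,146.00 Cr = 739.77 Cr
Workforce Levy: 6.8% × 7,010.00 Cr = 476.68 Cr
Total: 739.77 Cr + 476.68 Cr = 1,216.45 Cr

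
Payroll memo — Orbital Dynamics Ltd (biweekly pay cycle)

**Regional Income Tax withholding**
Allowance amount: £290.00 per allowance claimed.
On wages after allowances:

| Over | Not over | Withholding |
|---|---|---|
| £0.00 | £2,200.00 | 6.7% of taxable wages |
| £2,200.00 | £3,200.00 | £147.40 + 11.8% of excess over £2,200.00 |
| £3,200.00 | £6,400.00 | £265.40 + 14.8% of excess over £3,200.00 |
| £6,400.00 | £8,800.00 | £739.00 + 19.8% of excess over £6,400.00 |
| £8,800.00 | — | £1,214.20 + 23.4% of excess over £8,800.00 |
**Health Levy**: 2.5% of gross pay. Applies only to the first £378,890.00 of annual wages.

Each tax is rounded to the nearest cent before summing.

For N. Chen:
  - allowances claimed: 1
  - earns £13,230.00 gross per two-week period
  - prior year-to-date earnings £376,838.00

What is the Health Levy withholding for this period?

£51.30

Health Levy: cap £378,890.00 − YTD £376,838.00 = £2,052.00 subject; 2.5% × £2,052.00 = £51.30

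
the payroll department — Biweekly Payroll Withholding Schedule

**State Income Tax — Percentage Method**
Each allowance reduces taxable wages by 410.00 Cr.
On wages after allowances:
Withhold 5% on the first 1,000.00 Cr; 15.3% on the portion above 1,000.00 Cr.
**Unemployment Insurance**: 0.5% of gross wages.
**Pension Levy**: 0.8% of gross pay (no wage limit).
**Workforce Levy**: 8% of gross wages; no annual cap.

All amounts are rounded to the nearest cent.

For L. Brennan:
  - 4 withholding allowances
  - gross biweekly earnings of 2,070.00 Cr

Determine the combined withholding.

State Income Tax: taxable = 2,070.00 Cr − 4×410.00 Cr = 430.00 Cr
  5% × 430.00 Cr = 21.50 Cr
Unemployment Insurance: 0.5% × 2,070.00 Cr = 10.35 Cr
Pension Levy: 0.8% × 2,070.00 Cr = 16.56 Cr
Workforce Levy: 8% × 2,070.00 Cr = 165.60 Cr
Total: 21.50 Cr + 10.35 Cr + 16.56 Cr + 165.60 Cr = 214.01 Cr

214.01 Cr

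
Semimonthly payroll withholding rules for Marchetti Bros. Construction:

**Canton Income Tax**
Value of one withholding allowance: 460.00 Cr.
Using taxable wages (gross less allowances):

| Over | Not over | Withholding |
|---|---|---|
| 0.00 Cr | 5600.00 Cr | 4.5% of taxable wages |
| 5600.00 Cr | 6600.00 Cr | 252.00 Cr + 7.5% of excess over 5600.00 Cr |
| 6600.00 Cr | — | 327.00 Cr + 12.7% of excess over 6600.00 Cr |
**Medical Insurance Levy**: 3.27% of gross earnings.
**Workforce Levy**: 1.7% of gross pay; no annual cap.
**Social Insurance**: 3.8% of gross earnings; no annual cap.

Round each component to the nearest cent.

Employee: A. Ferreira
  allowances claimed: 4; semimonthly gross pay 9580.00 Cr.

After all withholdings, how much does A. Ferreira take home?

Canton Income Tax: taxable = 9580.00 Cr − 4×460.00 Cr = 7740.00 Cr
  327.00 Cr + 12.7% × (7740.00 Cr − 6600.00 Cr) = 327.00 Cr + 12.7% × 1140.00 Cr = 471.78 Cr
Medical Insurance Levy: 3.27% × 9580.00 Cr = 313.27 Cr
Workforce Levy: 1.7% × 9580.00 Cr = 162.86 Cr
Social Insurance: 3.8% × 9580.00 Cr = 364.04 Cr
Total withheld: 471.78 Cr + 313.27 Cr + 162.86 Cr + 364.04 Cr = 1311.95 Cr
Net pay: 9580.00 Cr − 1311.95 Cr = 8268.05 Cr

8268.05 Cr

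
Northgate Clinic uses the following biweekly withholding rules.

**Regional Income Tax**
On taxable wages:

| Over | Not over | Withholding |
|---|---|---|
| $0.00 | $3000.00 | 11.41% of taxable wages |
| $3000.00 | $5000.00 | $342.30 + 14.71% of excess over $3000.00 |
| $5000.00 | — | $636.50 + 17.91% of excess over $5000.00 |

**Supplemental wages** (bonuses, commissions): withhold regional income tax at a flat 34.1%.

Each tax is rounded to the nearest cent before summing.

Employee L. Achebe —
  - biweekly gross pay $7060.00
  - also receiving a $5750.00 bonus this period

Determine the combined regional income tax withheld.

Regional Income Tax: taxable = $7060.00
  $636.50 + 17.91% × ($7060.00 − $5000.00) = $636.50 + 17.91% × $2060.00 = $1005.45
Supplemental (34.1% flat on bonus): 34.1% × $5750.00 = $1960.75
Total regional income tax: $1005.45 + $1960.75 = $2966.20

$2966.20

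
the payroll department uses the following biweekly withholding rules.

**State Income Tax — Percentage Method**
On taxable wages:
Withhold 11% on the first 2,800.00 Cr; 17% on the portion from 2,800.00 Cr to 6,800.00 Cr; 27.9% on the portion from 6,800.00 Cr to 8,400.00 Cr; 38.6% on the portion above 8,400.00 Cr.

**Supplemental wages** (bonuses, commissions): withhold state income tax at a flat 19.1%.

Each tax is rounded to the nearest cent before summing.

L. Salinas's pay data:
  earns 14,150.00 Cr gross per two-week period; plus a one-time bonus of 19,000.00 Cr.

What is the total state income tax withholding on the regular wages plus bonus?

7,282.90 Cr

State Income Tax: taxable = 14,150.00 Cr
  1,434.40 Cr + 38.6% × (14,150.00 Cr − 8,400.00 Cr) = 1,434.40 Cr + 38.6% × 5,750.00 Cr = 3,653.90 Cr
Supplemental (19.1% flat on bonus): 19.1% × 19,000.00 Cr = 3,629.00 Cr
Total state income tax: 3,653.90 Cr + 3,629.00 Cr = 7,282.90 Cr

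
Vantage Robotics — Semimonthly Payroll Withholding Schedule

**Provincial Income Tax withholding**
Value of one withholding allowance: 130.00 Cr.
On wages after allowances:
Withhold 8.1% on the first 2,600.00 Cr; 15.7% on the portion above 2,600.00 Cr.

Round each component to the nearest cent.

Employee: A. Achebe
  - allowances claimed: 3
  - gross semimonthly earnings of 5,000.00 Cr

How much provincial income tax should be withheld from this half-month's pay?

526.17 Cr

Provincial Income Tax: taxable = 5,000.00 Cr − 3×130.00 Cr = 4,610.00 Cr
  210.60 Cr + 15.7% × (4,610.00 Cr − 2,600.00 Cr) = 210.60 Cr + 15.7% × 2,010.00 Cr = 526.17 Cr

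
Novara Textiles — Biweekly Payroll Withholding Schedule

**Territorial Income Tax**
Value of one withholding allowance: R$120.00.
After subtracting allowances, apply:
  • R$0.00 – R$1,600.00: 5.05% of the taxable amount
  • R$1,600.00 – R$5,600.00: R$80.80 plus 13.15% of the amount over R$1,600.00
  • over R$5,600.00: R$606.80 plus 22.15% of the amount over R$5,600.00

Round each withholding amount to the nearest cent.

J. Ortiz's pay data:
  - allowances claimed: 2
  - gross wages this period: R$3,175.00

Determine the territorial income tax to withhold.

R$256.35

Territorial Income Tax: taxable = R$3,175.00 − 2×R$120.00 = R$2,935.00
  R$80.80 + 13.15% × (R$2,935.00 − R$1,600.00) = R$80.80 + 13.15% × R$1,335.00 = R$256.35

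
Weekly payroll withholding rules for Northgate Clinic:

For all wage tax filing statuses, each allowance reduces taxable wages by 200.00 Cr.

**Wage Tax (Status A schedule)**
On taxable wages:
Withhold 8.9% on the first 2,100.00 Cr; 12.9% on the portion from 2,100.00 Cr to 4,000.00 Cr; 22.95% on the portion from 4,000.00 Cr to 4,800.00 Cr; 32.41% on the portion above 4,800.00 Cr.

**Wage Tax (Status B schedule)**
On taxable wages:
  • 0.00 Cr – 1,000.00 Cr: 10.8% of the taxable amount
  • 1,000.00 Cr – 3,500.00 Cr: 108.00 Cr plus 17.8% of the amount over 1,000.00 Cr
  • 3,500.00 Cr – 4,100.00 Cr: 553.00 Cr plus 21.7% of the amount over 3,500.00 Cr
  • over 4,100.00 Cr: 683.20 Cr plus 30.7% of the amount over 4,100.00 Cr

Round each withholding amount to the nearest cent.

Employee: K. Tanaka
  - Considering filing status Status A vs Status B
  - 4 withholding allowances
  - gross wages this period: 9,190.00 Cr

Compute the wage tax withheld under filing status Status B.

2,000.23 Cr

Wage Tax (Status B): taxable = 9,190.00 Cr − 4×200.00 Cr = 8,390.00 Cr
  683.20 Cr + 30.7% × (8,390.00 Cr − 4,100.00 Cr) = 683.20 Cr + 30.7% × 4,290.00 Cr = 2,000.23 Cr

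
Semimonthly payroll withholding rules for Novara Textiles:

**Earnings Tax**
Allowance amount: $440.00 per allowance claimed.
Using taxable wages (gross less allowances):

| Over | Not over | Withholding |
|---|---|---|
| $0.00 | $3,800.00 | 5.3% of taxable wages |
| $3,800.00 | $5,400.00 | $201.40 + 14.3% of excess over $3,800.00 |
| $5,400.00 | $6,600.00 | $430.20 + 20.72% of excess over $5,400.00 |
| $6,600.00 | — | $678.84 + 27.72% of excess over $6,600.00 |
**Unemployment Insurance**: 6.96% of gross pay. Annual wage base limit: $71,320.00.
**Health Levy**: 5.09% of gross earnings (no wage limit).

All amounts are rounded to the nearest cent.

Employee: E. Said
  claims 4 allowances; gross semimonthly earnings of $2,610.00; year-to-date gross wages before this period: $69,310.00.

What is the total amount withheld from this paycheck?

Earnings Tax: taxable = $2,610.00 − 4×$440.00 = $850.00
  5.3% × $850.00 = $45.05
Unemployment Insurance: cap $71,320.00 − YTD $69,310.00 = $2,010.00 subject; 6.96% × $2,010.00 = $139.90
Health Levy: 5.09% × $2,610.00 = $132.85
Total: $45.05 + $139.90 + $132.85 = $317.80

$317.80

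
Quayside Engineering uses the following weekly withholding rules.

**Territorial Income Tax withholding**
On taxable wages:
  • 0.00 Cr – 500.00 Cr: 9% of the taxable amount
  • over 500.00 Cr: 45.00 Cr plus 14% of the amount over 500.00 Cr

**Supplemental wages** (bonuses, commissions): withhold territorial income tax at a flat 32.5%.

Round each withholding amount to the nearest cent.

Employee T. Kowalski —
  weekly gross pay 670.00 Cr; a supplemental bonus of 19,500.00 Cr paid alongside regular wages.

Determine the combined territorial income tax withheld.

Territorial Income Tax: taxable = 670.00 Cr
  45.00 Cr + 14% × (670.00 Cr − 500.00 Cr) = 45.00 Cr + 14% × 170.00 Cr = 68.80 Cr
Supplemental (32.5% flat on bonus): 32.5% × 19,500.00 Cr = 6,337.50 Cr
Total territorial income tax: 68.80 Cr + 6,337.50 Cr = 6,406.30 Cr

6,406.30 Cr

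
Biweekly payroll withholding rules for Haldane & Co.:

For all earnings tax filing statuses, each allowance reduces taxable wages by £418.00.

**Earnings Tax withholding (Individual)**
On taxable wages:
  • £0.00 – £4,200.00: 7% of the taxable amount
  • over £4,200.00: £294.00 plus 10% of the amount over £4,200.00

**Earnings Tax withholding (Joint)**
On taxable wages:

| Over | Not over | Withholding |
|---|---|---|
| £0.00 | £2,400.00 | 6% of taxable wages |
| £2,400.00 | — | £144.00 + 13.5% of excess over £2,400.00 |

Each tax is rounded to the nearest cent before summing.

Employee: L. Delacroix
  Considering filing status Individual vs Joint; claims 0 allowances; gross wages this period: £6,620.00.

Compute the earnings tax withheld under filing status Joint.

Earnings Tax (Joint): taxable = £6,620.00
  £144.00 + 13.5% × (£6,620.00 − £2,400.00) = £144.00 + 13.5% × £4,220.00 = £713.70

£713.70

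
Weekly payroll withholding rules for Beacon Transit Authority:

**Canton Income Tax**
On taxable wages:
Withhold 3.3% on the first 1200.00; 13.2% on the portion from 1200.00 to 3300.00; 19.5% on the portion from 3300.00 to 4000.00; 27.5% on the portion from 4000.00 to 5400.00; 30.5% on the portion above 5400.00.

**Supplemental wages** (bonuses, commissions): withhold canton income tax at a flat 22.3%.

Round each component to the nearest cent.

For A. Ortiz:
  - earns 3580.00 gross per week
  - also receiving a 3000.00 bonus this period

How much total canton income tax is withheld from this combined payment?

1040.40

Canton Income Tax: taxable = 3580.00
  316.80 + 19.5% × (3580.00 − 3300.00) = 316.80 + 19.5% × 280.00 = 371.40
Supplemental (22.3% flat on bonus): 22.3% × 3000.00 = 669.00
Total canton income tax: 371.40 + 669.00 = 1040.40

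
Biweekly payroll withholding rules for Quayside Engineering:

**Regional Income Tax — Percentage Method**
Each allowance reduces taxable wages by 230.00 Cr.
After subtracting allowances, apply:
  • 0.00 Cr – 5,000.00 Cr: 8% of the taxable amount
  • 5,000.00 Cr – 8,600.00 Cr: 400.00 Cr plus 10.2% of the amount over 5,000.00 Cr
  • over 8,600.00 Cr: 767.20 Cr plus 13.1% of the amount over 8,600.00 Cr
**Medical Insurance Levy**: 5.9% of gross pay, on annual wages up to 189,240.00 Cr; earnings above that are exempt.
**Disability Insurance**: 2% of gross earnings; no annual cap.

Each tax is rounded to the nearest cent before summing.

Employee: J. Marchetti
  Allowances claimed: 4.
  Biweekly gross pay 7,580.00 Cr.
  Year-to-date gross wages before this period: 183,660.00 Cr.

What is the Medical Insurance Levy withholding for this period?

329.22 Cr

Medical Insurance Levy: cap 189,240.00 Cr − YTD 183,660.00 Cr = 5,580.00 Cr subject; 5.9% × 5,580.00 Cr = 329.22 Cr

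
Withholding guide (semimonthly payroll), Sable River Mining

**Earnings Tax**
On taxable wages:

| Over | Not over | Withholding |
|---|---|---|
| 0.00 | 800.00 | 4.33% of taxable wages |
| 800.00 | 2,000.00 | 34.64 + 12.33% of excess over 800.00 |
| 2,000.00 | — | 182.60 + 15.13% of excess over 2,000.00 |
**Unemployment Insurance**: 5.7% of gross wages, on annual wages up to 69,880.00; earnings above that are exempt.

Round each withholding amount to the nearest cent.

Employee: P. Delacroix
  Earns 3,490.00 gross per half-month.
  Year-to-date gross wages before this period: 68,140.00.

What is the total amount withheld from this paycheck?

Earnings Tax: taxable = 3,490.00
  182.60 + 15.13% × (3,490.00 − 2,000.00) = 182.60 + 15.13% × 1,490.00 = 408.04
Unemployment Insurance: cap 69,880.00 − YTD 68,140.00 = 1,740.00 subject; 5.7% × 1,740.00 = 99.18
Total: 408.04 + 99.18 = 507.22

507.22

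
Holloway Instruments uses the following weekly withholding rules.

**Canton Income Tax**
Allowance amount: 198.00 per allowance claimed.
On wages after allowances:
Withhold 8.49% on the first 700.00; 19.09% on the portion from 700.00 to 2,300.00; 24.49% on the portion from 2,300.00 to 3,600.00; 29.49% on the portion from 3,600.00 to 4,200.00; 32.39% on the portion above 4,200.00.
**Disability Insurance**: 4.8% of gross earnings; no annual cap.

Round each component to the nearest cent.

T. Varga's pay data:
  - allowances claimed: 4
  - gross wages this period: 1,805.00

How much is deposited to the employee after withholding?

1,599.18

Canton Income Tax: taxable = 1,805.00 − 4×198.00 = 1,013.00
  59.43 + 19.09% × (1,013.00 − 700.00) = 59.43 + 19.09% × 313.00 = 119.18
Disability Insurance: 4.8% × 1,805.00 = 86.64
Total withheld: 119.18 + 86.64 = 205.82
Net pay: 1,805.00 − 205.82 = 1,599.18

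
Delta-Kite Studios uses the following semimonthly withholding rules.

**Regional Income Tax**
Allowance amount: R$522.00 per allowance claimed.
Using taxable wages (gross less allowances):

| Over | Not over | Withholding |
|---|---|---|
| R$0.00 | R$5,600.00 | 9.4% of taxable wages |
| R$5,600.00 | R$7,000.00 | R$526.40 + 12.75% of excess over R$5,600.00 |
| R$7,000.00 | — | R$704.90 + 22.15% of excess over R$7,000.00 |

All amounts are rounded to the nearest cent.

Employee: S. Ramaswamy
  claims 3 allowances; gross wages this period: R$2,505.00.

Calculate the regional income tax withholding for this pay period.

R$88.27

Regional Income Tax: taxable = R$2,505.00 − 3×R$522.00 = R$939.00
  9.4% × R$939.00 = R$88.27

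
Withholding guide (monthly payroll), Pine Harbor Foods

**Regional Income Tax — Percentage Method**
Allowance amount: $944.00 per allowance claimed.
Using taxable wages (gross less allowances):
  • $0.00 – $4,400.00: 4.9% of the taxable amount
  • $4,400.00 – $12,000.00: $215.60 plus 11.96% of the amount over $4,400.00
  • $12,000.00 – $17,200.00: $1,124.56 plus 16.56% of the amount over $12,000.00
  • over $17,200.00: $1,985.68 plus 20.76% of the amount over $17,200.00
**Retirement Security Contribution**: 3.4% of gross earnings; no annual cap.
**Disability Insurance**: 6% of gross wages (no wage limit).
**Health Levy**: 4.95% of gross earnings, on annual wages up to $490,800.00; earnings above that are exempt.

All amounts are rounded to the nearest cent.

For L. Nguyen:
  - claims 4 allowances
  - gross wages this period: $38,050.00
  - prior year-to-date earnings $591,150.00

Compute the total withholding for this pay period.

Regional Income Tax: taxable = $38,050.00 − 4×$944.00 = $34,274.00
  $1,985.68 + 20.76% × ($34,274.00 − $17,200.00) = $1,985.68 + 20.76% × $17,074.00 = $5,530.24
Retirement Security Contribution: 3.4% × $38,050.00 = $1,293.70
Disability Insurance: 6% × $38,050.00 = $2,283.00
Health Levy: YTD $591,150.00 ≥ cap $490,800.00 → $0.00
Total: $5,530.24 + $1,293.70 + $2,283.00 + $0.00 = $9,106.94

$9,106.94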